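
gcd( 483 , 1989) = 3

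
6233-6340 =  - 107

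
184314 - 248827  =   - 64513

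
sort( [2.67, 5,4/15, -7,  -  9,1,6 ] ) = [  -  9, - 7,4/15, 1,2.67,5,6 ] 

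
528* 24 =12672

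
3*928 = 2784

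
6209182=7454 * 833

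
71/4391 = 71/4391= 0.02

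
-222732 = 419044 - 641776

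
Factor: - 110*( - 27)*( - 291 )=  - 2^1*3^4*5^1 * 11^1*97^1 = - 864270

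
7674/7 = 1096  +  2/7 = 1096.29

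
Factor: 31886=2^1 * 107^1*149^1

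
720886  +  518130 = 1239016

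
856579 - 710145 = 146434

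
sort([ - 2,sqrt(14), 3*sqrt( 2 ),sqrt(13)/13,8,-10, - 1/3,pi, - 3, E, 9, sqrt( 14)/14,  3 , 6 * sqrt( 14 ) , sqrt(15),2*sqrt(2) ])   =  [  -  10 , - 3, - 2, - 1/3, sqrt( 14)/14, sqrt (13)/13, E, 2 * sqrt( 2) , 3,  pi, sqrt( 14), sqrt( 15 ),  3*sqrt( 2 ),  8,9, 6*  sqrt(14 )]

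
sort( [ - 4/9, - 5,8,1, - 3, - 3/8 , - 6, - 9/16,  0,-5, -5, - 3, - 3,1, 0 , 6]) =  [-6, -5,-5 , - 5, - 3, - 3,-3,-9/16, -4/9, - 3/8, 0,0,1, 1, 6, 8]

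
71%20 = 11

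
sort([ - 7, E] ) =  [ -7, E ]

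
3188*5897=18799636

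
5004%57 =45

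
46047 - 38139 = 7908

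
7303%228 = 7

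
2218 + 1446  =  3664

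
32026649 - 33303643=-1276994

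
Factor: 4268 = 2^2 * 11^1*97^1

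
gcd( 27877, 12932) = 61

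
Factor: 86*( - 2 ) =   -  172 = - 2^2*43^1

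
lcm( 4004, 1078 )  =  28028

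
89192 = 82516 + 6676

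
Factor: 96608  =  2^5*3019^1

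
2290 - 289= 2001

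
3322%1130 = 1062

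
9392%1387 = 1070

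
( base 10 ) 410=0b110011010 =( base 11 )343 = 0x19a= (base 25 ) GA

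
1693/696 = 1693/696 = 2.43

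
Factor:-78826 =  -2^1* 11^1*3583^1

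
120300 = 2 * 60150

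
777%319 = 139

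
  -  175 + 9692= 9517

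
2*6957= 13914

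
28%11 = 6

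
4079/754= 5 + 309/754 = 5.41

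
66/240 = 11/40 =0.28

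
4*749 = 2996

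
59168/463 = 59168/463 = 127.79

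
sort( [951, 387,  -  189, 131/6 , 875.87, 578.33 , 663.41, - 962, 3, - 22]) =[ - 962, - 189,  -  22,3, 131/6, 387 , 578.33, 663.41, 875.87, 951]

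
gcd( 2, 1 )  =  1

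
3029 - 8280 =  -5251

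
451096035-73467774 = 377628261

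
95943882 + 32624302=128568184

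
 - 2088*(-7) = 14616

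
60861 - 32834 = 28027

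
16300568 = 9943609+6356959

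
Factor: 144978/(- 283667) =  - 438/857 = - 2^1*3^1*73^1*857^( - 1 )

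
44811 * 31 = 1389141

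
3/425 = 3/425 = 0.01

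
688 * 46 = 31648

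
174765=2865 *61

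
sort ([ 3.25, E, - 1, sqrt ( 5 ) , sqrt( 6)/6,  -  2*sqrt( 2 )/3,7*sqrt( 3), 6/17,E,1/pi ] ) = [-1,-2*sqrt( 2) /3, 1/pi, 6/17, sqrt( 6) /6,  sqrt( 5),E, E,3.25,7 * sqrt( 3 ) ]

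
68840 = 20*3442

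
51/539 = 51/539=0.09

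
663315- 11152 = 652163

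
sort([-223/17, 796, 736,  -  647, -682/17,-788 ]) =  [-788, -647, - 682/17, - 223/17, 736, 796 ] 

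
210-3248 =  - 3038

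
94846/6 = 47423/3 = 15807.67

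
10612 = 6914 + 3698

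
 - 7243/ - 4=7243/4 =1810.75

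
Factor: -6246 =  - 2^1*3^2 * 347^1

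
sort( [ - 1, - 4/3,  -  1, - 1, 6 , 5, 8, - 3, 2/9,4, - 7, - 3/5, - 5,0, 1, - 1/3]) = [ - 7, - 5, - 3, - 4/3,  -  1, - 1, - 1,- 3/5,-1/3, 0,2/9,1, 4, 5, 6,  8]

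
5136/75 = 1712/25 = 68.48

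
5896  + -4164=1732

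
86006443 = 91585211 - 5578768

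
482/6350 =241/3175  =  0.08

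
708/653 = 708/653  =  1.08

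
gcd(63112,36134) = 14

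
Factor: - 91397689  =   - 4831^1 * 18919^1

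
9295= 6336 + 2959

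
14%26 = 14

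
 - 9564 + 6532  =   - 3032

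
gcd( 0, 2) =2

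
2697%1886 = 811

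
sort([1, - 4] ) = [ - 4,1 ]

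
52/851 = 52/851= 0.06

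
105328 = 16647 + 88681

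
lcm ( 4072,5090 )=20360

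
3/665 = 3/665 = 0.00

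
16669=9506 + 7163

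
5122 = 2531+2591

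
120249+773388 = 893637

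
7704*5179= 39899016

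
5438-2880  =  2558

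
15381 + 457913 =473294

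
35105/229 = 35105/229  =  153.30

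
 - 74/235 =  - 1 +161/235 = - 0.31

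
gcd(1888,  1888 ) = 1888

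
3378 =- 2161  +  5539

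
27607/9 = 3067 + 4/9 = 3067.44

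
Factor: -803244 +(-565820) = -2^3*19^1*9007^1 = - 1369064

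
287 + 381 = 668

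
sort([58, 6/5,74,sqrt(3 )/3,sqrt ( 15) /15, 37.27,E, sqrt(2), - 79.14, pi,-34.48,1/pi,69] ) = [ - 79.14,-34.48,sqrt(15) /15, 1/pi,sqrt (3 ) /3,6/5,sqrt(2 ) , E , pi,37.27,58 , 69, 74]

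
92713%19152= 16105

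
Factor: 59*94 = 2^1* 47^1*59^1 = 5546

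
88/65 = 88/65 = 1.35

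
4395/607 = 7 + 146/607 = 7.24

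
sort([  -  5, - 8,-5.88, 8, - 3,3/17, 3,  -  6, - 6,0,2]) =[-8, - 6 , -6, -5.88, - 5, -3,0, 3/17, 2,3,8]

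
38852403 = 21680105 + 17172298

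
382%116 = 34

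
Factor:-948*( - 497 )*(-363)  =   -2^2 * 3^2 * 7^1*11^2 *71^1*79^1 = -171029628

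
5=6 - 1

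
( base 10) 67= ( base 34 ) 1x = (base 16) 43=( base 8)103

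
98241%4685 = 4541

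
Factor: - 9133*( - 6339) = 57894087= 3^1*2113^1*9133^1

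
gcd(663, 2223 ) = 39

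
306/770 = 153/385= 0.40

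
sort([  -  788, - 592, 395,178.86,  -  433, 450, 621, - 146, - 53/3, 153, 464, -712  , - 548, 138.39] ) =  [-788, - 712, - 592, - 548 , - 433, - 146, - 53/3 , 138.39,153, 178.86, 395,450,464, 621]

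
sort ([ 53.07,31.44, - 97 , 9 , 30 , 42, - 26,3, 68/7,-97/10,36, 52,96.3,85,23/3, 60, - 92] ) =[-97, - 92, - 26, - 97/10,  3 , 23/3,9 , 68/7, 30,31.44,  36,  42,52,  53.07, 60 , 85 , 96.3]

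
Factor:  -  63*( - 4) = 252 = 2^2*3^2*7^1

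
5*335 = 1675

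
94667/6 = 94667/6 = 15777.83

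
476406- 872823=- 396417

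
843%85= 78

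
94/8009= 94/8009 = 0.01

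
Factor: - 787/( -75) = 3^( - 1 ) * 5^(-2 ) *787^1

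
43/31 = 43/31 = 1.39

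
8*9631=77048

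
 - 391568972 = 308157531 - 699726503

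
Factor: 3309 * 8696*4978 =2^4*3^1* 19^1 * 131^1*1087^1* 1103^1 = 143242268592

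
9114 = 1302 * 7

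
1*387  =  387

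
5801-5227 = 574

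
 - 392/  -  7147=56/1021=0.05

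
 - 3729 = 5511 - 9240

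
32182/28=16091/14=1149.36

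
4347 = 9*483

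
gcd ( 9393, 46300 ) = 1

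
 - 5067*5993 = -30366531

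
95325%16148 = 14585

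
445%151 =143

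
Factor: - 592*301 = -178192 = - 2^4*7^1*37^1*43^1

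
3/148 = 3/148 = 0.02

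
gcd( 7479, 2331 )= 9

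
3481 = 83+3398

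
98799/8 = 98799/8 =12349.88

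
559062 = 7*79866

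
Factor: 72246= 2^1*3^1*12041^1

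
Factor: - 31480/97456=-2^( - 1)*5^1*787^1*6091^( - 1 ) = - 3935/12182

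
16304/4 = 4076 = 4076.00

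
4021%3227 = 794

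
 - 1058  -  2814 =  - 3872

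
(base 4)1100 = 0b1010000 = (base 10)80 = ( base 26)32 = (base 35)2A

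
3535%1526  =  483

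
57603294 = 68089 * 846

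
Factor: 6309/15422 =2^( - 1)*3^2 * 11^ ( - 1) = 9/22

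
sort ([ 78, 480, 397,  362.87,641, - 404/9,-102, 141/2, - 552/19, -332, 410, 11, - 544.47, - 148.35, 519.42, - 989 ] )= [ - 989, - 544.47, - 332, - 148.35, - 102,-404/9, - 552/19, 11, 141/2, 78,362.87,397,410,480, 519.42, 641]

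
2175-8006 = - 5831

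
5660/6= 943 + 1/3 = 943.33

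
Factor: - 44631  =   - 3^4*19^1*29^1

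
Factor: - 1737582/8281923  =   - 2^1*7^1*11^1 * 13^( - 1 )*73^ (-1)*2909^ ( - 1 ) * 3761^1 = - 579194/2760641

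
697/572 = 1 + 125/572=1.22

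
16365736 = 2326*7036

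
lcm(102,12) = 204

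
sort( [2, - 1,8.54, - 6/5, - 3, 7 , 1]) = [-3, - 6/5, - 1, 1, 2, 7,8.54] 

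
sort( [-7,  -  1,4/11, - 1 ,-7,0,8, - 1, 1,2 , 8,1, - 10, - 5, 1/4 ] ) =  [-10, - 7,-7, - 5,-1,-1, - 1, 0, 1/4,4/11, 1, 1, 2, 8,8]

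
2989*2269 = 6782041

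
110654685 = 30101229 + 80553456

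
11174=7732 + 3442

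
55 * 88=4840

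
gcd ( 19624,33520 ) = 8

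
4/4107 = 4/4107  =  0.00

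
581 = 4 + 577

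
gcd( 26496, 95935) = 1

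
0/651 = 0 = 0.00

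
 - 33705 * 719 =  - 24233895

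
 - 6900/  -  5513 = 6900/5513 = 1.25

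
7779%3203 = 1373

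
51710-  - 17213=68923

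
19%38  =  19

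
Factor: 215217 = 3^4*2657^1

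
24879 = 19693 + 5186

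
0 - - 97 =97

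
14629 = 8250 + 6379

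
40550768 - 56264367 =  - 15713599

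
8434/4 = 2108 + 1/2= 2108.50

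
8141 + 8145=16286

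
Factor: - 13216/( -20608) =2^( - 2)*23^(-1)*59^1= 59/92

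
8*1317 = 10536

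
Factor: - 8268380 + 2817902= - 2^1 * 3^1* 11^1  *269^1*307^1 = - 5450478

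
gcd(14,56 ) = 14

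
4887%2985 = 1902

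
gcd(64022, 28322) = 238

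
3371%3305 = 66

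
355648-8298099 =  - 7942451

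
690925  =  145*4765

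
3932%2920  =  1012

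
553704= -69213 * (-8)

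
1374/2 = 687 = 687.00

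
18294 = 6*3049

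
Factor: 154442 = 2^1*31^1*47^1*53^1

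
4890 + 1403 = 6293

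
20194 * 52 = 1050088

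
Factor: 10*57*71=40470 = 2^1 *3^1*5^1*19^1*71^1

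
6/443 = 6/443 = 0.01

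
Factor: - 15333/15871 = -57/59  =  - 3^1*19^1 * 59^( - 1) 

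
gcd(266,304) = 38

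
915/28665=61/1911 = 0.03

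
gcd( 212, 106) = 106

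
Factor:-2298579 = -3^1*701^1*1093^1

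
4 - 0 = 4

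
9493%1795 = 518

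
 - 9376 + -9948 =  - 19324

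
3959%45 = 44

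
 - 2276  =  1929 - 4205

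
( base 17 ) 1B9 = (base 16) 1E5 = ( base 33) en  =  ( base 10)485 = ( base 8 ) 745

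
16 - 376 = -360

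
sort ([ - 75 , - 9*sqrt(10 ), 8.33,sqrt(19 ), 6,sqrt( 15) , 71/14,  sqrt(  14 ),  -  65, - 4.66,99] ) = [ - 75, - 65, - 9*sqrt(10), - 4.66 , sqrt(14), sqrt (15),sqrt ( 19 ),71/14,6,8.33 , 99]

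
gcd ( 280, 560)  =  280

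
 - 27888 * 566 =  - 15784608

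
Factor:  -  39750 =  - 2^1*3^1*5^3*53^1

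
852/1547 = 852/1547 = 0.55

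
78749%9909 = 9386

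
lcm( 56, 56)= 56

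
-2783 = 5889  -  8672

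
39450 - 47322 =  - 7872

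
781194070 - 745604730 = 35589340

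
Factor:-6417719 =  - 7^1*11^2*7577^1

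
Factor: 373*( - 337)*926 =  - 2^1*337^1*373^1*463^1 = - 116399126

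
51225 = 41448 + 9777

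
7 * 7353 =51471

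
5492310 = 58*94695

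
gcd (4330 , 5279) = 1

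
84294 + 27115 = 111409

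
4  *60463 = 241852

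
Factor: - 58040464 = -2^4*3627529^1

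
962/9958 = 37/383 = 0.10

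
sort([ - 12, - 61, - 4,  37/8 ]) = [ - 61, - 12,- 4, 37/8] 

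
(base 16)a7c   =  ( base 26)3p6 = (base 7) 10553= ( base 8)5174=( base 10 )2684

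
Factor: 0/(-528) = 0^1 = 0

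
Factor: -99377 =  - 99377^1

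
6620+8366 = 14986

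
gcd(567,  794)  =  1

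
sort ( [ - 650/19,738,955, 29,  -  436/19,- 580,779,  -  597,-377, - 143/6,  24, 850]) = [ - 597  ,  -  580 , - 377, - 650/19, - 143/6, - 436/19 , 24  ,  29,738, 779, 850 , 955] 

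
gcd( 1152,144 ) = 144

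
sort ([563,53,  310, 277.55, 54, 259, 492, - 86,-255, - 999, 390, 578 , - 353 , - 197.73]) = [ - 999, - 353, -255, - 197.73, - 86, 53,54, 259,277.55, 310 , 390, 492, 563,  578 ] 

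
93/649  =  93/649 = 0.14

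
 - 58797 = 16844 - 75641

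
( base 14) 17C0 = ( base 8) 10274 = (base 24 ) 7ac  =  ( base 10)4284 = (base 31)4E6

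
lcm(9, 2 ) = 18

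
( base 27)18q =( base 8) 1713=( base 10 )971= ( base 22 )203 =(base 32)UB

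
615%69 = 63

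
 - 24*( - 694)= 16656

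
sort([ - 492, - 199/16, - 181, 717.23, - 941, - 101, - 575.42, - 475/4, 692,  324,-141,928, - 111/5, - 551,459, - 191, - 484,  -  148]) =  [-941, - 575.42 , - 551, - 492 ,-484, -191, - 181, - 148, - 141, - 475/4,-101, - 111/5, - 199/16 , 324 , 459  ,  692,717.23,928]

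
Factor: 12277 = 12277^1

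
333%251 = 82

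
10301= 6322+3979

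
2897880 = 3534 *820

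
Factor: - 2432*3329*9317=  - 2^7*7^1*11^3 * 19^1*3329^1=-75431624576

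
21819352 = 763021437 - 741202085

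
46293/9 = 15431/3 = 5143.67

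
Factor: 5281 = 5281^1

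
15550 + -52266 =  - 36716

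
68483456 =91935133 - 23451677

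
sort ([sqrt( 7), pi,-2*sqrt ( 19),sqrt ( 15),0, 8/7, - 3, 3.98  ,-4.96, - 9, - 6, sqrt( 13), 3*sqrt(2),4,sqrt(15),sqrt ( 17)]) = [  -  9, - 2*sqrt(19),-6 ,-4.96,-3, 0,8/7,  sqrt( 7),pi,  sqrt ( 13 ),sqrt( 15 ) , sqrt(15 ),3.98,4, sqrt( 17), 3*sqrt( 2)]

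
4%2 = 0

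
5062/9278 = 2531/4639   =  0.55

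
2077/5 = 2077/5=415.40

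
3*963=2889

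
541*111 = 60051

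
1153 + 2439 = 3592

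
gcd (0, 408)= 408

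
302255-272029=30226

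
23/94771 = 23/94771  =  0.00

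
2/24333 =2/24333= 0.00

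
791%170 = 111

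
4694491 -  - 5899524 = 10594015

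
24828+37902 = 62730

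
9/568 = 9/568 = 0.02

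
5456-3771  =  1685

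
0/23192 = 0 =0.00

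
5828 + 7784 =13612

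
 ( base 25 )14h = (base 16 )2e6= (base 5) 10432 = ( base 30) om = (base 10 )742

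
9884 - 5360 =4524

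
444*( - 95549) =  - 42423756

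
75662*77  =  5825974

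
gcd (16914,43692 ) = 6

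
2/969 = 2/969 = 0.00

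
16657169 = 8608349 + 8048820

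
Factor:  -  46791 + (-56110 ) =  - 17^1 *6053^1 = - 102901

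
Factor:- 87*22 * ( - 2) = 2^2* 3^1*11^1*29^1= 3828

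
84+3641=3725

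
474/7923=158/2641 = 0.06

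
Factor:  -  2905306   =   - 2^1*1452653^1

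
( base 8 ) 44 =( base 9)40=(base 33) 13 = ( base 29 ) 17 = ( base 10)36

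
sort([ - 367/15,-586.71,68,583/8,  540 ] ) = [ - 586.71, - 367/15,68 , 583/8 , 540 ] 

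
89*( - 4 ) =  - 356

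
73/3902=73/3902 = 0.02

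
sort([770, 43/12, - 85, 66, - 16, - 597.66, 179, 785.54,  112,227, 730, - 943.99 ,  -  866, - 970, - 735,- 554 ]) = [ - 970, - 943.99, - 866, - 735, - 597.66, - 554 ,-85, - 16, 43/12,  66, 112, 179, 227,730, 770,  785.54] 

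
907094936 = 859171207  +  47923729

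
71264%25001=21262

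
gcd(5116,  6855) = 1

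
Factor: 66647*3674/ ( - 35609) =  - 34980154/5087 = - 2^1 *11^1*167^1 * 5087^ ( - 1 )*9521^1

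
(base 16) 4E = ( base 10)78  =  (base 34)2a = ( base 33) 2c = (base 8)116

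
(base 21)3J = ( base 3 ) 10001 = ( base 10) 82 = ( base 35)2C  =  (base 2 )1010010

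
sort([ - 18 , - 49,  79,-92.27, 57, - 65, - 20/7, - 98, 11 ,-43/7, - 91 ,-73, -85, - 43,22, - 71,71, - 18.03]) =[ - 98, - 92.27,-91, - 85,-73, - 71 , - 65,-49, - 43  , - 18.03, - 18, - 43/7, - 20/7,11, 22,57,71 , 79]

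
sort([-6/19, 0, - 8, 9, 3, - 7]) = [-8, - 7, - 6/19 , 0, 3,9] 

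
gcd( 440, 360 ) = 40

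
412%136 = 4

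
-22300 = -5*4460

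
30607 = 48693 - 18086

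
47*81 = 3807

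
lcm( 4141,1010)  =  41410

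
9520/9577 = 9520/9577 = 0.99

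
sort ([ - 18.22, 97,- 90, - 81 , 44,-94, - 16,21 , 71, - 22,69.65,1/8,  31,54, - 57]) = [- 94, - 90 , - 81, -57,-22, - 18.22,  -  16, 1/8,21,31,44,54,69.65,71,  97 ] 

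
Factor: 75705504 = 2^5 * 3^1*7^1*112657^1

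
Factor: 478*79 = 37762 = 2^1*79^1*239^1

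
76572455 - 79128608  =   -2556153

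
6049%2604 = 841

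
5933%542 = 513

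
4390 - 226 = 4164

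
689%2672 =689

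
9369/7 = 9369/7 = 1338.43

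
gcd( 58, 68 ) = 2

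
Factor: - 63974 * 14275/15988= - 2^(-1)*5^2*7^(-1) * 29^1*1103^1= -799675/14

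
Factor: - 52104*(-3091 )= 161053464 = 2^3*3^1*11^1*13^1*167^1*281^1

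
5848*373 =2181304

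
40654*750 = 30490500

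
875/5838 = 125/834 = 0.15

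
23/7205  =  23/7205 =0.00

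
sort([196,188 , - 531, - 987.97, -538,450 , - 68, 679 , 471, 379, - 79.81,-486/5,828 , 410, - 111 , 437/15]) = [ - 987.97, - 538, - 531, - 111 , - 486/5,-79.81, - 68,437/15, 188,  196,379,410,450,471,679,828 ]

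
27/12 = 2+1/4=2.25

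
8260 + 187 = 8447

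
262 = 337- 75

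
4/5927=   4/5927 = 0.00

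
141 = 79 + 62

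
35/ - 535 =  - 7/107 = - 0.07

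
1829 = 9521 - 7692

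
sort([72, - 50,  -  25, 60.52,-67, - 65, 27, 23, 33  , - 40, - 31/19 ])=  [ - 67, - 65, - 50, - 40, - 25, - 31/19,23, 27 , 33, 60.52, 72]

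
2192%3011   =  2192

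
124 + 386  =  510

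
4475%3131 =1344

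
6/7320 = 1/1220 = 0.00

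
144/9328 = 9/583  =  0.02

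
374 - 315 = 59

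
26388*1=26388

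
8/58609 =8/58609 = 0.00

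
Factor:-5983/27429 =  - 3^( - 1)*31^1*41^( - 1)*193^1*223^( - 1)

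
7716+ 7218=14934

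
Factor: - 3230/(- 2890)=19/17 = 17^(-1 )*19^1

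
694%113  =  16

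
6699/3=2233 = 2233.00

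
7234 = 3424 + 3810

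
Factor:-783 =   -  3^3*29^1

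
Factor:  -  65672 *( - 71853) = 4718730216 =2^3*3^1*  43^1 * 557^1*8209^1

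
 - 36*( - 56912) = 2048832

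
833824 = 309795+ 524029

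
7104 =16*444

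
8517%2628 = 633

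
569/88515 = 569/88515 = 0.01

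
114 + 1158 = 1272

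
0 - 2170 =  - 2170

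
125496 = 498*252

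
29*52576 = 1524704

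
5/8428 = 5/8428 = 0.00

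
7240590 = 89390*81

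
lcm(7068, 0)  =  0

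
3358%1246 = 866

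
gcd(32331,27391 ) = 13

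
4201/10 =420 + 1/10 = 420.10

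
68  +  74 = 142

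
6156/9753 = 2052/3251 = 0.63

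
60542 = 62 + 60480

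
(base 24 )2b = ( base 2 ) 111011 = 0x3B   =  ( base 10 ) 59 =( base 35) 1O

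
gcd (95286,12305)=1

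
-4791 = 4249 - 9040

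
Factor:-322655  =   - 5^1*47^1*1373^1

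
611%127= 103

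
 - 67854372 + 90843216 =22988844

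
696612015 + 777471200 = 1474083215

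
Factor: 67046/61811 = 2^1*7^1*113^(-1)*547^( - 1)*4789^1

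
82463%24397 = 9272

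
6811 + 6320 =13131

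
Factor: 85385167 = 7^1*1399^1*8719^1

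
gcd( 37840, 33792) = 176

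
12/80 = 3/20 =0.15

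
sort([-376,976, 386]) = [ - 376, 386,976]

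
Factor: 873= 3^2 * 97^1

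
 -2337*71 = -165927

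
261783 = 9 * 29087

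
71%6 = 5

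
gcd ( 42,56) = 14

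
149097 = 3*49699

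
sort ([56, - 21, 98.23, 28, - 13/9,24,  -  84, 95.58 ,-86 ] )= [-86 ,-84, -21, - 13/9, 24 , 28,  56,95.58 , 98.23] 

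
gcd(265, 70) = 5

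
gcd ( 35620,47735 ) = 5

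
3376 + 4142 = 7518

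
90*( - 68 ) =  - 6120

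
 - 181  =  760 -941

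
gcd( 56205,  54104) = 1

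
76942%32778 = 11386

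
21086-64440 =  -43354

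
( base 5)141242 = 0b1011010111110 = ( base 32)5lu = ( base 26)8fo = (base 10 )5822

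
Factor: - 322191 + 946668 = 624477 = 3^1*7^1*131^1*227^1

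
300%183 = 117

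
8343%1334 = 339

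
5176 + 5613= 10789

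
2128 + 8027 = 10155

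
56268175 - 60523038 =-4254863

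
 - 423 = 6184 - 6607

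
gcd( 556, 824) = 4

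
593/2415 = 593/2415 = 0.25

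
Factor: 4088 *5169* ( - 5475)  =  -115691524200 = - 2^3*3^2*5^2* 7^1*73^2*1723^1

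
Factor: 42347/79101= 3^( - 2) * 11^( - 1)*53^1 = 53/99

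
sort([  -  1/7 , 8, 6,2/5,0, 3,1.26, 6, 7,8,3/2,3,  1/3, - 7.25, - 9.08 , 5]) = [ - 9.08,-7.25,-1/7,0,  1/3,2/5,1.26,3/2, 3 , 3, 5,  6, 6, 7,8,8] 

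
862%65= 17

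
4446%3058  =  1388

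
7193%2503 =2187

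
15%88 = 15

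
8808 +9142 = 17950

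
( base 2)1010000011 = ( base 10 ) 643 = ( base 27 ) NM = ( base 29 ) M5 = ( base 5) 10033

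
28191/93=303 + 4/31= 303.13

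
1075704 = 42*25612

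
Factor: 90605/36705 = 3^(  -  1)*2447^(-1)*18121^1 = 18121/7341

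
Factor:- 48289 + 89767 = 41478 = 2^1*3^1*31^1*223^1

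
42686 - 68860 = -26174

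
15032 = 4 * 3758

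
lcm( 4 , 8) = 8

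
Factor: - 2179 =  - 2179^1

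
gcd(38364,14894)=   2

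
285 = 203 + 82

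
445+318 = 763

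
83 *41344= 3431552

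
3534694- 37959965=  - 34425271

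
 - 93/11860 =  - 1+11767/11860=- 0.01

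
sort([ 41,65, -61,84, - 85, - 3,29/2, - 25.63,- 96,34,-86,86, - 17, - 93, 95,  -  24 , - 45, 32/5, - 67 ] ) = [ - 96, - 93, - 86 ,-85, - 67, - 61,  -  45, - 25.63, - 24, - 17,  -  3,  32/5  ,  29/2, 34,41, 65, 84, 86,95 ] 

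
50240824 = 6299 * 7976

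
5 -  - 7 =12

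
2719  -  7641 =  - 4922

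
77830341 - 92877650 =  - 15047309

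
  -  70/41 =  - 2  +  12/41 = -  1.71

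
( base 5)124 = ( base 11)36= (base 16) 27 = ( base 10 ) 39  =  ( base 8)47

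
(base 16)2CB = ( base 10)715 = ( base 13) 430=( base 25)13F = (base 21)1d1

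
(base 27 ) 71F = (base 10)5145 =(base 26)7FN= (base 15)17D0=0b1010000011001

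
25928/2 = 12964=12964.00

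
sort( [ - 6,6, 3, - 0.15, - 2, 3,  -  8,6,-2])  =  [  -  8,-6, - 2, - 2,- 0.15,3,3,6,6]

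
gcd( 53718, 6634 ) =2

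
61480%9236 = 6064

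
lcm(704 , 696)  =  61248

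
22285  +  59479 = 81764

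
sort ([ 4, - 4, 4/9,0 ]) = [-4,0,4/9,4]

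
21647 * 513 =11104911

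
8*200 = 1600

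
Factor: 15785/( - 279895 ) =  -41/727 = -  41^1*727^( - 1 )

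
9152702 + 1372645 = 10525347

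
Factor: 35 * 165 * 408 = 2^3*3^2 * 5^2*7^1 * 11^1*17^1 = 2356200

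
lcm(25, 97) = 2425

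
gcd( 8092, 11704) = 28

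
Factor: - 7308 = -2^2*3^2*7^1*29^1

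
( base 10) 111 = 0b1101111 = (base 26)47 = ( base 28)3r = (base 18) 63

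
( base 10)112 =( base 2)1110000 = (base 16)70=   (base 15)77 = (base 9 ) 134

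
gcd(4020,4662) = 6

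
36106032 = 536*67362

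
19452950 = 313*62150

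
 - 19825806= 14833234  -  34659040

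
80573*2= 161146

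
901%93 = 64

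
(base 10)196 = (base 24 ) 84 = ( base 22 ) 8k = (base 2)11000100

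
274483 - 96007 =178476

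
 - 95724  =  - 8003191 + 7907467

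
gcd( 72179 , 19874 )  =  1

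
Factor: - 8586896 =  - 2^4*317^1 * 1693^1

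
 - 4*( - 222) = 888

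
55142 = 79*698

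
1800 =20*90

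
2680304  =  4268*628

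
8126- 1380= 6746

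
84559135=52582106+31977029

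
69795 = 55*1269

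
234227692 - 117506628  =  116721064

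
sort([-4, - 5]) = [ - 5,-4] 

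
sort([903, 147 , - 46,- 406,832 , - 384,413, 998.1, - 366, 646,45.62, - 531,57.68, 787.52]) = [ - 531 , -406, -384 , - 366, - 46,45.62 , 57.68, 147, 413, 646,787.52,832, 903 , 998.1] 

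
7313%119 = 54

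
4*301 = 1204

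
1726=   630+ 1096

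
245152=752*326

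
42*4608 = 193536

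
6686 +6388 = 13074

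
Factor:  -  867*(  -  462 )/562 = 200277/281 = 3^2 * 7^1 * 11^1*17^2*281^( - 1)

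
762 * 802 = 611124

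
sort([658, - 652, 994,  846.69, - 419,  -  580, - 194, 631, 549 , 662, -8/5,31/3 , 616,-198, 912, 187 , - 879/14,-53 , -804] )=[ - 804, - 652, - 580, - 419 ,-198, - 194, - 879/14, - 53 , - 8/5, 31/3 , 187,549,616,631,  658, 662, 846.69, 912,994]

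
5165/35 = 1033/7 = 147.57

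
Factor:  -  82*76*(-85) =529720= 2^3*5^1*17^1*19^1*41^1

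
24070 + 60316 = 84386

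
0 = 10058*0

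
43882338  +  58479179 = 102361517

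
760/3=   760/3= 253.33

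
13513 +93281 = 106794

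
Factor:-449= -449^1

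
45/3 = 15 = 15.00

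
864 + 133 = 997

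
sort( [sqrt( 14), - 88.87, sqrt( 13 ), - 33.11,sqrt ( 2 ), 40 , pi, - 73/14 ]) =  [ - 88.87, - 33.11, -73/14,sqrt(2 ), pi,sqrt( 13 ),  sqrt(14),40] 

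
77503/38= 2039 + 21/38 = 2039.55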